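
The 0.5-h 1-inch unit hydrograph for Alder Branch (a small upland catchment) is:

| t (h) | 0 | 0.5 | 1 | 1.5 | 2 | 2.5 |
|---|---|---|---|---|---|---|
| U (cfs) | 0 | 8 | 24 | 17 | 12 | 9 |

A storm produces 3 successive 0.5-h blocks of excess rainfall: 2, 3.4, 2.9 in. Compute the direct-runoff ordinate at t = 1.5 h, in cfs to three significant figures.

Q ≈ 139 cfs

By discrete convolution, Q_j = Σ (P_i / 1 in) · U_{j−i}.
At t = 1.5 h (j=3): Q = (2/1)·17 + (3.4/1)·24 + (2.9/1)·8 = 139 cfs.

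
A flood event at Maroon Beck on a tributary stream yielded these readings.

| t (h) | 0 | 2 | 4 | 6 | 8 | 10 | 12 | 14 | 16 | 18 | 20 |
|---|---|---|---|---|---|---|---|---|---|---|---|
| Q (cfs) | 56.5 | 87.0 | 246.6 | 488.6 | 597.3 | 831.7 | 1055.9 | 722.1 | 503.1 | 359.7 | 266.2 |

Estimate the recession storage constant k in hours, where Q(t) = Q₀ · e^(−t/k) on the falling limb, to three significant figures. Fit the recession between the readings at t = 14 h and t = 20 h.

On the falling limb, Q drops from 722.1 to 266.2 cfs between t = 14 h and t = 20 h (Δt = 6 h).
k = −Δt / ln(Q₂/Q₁) = −6 / ln(266.2/722.1) = 6.01 h.

k ≈ 6.01 h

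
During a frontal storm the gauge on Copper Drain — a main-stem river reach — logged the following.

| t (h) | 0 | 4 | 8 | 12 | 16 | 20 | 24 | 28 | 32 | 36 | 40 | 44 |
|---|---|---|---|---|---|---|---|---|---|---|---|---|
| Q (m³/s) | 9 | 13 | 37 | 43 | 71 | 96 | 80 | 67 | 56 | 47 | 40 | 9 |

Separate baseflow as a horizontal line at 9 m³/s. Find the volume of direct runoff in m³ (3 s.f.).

Direct-runoff ordinates (Q − Q_b): 0.0, 4.0, 28.0, 34.0, 62.0, 87.0, 71.0, 58.0, 47.0, 38.0, 31.0, 0.0 m³/s.
ΣQ_DR = 460.0 m³/s.
With Δt = 4 h = 14400 s, V = ΣQ_DR · Δt = 460.0 × 14400 = 6.62 × 10^6 m³.

V ≈ 6.62 × 10^6 m³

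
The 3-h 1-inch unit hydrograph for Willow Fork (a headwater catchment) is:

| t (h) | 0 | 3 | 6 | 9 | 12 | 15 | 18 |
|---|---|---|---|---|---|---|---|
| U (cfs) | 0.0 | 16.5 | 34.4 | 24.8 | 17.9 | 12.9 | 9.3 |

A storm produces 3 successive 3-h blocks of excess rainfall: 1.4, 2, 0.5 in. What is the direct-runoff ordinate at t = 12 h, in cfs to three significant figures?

By discrete convolution, Q_j = Σ (P_i / 1 in) · U_{j−i}.
At t = 12 h (j=4): Q = (1.4/1)·17.9 + (2/1)·24.8 + (0.5/1)·34.4 = 91.9 cfs.

Q ≈ 91.9 cfs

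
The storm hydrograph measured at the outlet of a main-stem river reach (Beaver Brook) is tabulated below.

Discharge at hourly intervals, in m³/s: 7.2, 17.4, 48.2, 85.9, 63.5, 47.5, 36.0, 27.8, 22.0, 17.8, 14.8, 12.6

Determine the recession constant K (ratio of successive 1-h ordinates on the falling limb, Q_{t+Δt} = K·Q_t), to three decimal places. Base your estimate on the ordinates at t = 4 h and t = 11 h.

K ≈ 0.794

Using the recession-limb readings at t = 4 h and t = 11 h: Q falls from 63.5 to 12.6 m³/s over 7 intervals.
K = (Q₂/Q₁)^(1/7) = (12.6/63.5)^(1/7) = 0.794.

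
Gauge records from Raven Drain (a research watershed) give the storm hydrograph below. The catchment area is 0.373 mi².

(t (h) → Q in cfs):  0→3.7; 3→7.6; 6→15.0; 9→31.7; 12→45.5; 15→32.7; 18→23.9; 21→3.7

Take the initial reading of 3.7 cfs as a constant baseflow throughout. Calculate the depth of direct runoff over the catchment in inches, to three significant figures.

d ≈ 1.67 in

Direct runoff: 0.0, 3.9, 11.3, 28.0, 41.8, 29.0, 20.2, 0.0 cfs; ΣQ_DR = 134.2 cfs.
V = ΣQ_DR · Δt = 134.2 × 10800 s = 1.449 × 10^6 ft³.
Over A = 0.373 mi², depth = V / A = 1.67 in.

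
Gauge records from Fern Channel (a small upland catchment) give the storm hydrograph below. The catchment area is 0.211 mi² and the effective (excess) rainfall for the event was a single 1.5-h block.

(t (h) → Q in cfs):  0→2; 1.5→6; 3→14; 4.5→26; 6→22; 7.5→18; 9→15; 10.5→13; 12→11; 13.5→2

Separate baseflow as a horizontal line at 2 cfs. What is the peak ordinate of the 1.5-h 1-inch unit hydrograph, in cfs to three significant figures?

U_p ≈ 20.0 cfs

Direct runoff: 0.0, 4.0, 12.0, 24.0, 20.0, 16.0, 13.0, 11.0, 9.0, 0.0 cfs; ΣQ_DR = 109.0 cfs, peak = 24.0 cfs.
Runoff depth d = ΣQ_DR·Δt / A = 109.0 × 5400 / (0.211 mi²) = 1.201 in.
The 1-inch UH is the DRH scaled by (1 in)/d, so U_p = 24.0 × 1/1.201 = 20.0 cfs.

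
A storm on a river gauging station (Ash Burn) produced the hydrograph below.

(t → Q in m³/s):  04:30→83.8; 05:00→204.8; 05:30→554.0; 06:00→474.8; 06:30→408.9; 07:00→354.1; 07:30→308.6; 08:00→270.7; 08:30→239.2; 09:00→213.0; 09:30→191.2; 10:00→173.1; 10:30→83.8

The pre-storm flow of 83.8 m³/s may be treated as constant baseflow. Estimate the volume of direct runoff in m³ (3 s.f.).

Direct-runoff ordinates (Q − Q_b): 0.0, 121.0, 470.2, 391.0, 325.1, 270.3, 224.8, 186.9, 155.4, 129.2, 107.4, 89.3, 0.0 m³/s.
ΣQ_DR = 2471 m³/s.
With Δt = 0.5 h = 1800 s, V = ΣQ_DR · Δt = 2471 × 1800 = 4.45 × 10^6 m³.

V ≈ 4.45 × 10^6 m³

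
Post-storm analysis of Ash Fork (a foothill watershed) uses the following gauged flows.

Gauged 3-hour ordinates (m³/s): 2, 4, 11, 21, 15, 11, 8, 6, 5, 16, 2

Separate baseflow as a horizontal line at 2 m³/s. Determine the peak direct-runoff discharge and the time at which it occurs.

Subtracting baseflow gives direct-runoff ordinates: 0.0, 2.0, 9.0, 19.0, 13.0, 9.0, 6.0, 4.0, 3.0, 14.0, 0.0 m³/s.
The maximum is 19.0 m³/s, occurring at the reading for t = 9 h.

Q_p = 19.0 m³/s at t = 9 h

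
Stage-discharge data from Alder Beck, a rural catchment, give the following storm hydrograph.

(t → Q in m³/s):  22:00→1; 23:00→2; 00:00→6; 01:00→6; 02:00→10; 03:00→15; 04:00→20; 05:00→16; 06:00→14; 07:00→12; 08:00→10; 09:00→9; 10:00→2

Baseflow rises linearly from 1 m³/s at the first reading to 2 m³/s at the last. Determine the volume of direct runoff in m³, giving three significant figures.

V ≈ 3.73 × 10^5 m³

Direct-runoff ordinates (Q − Q_b): 0.00, 0.92, 4.83, 4.75, 8.67, 13.58, 18.50, 14.42, 12.33, 10.25, 8.17, 7.08, 0.00 m³/s.
ΣQ_DR = 103.5 m³/s.
With Δt = 1 h = 3600 s, V = ΣQ_DR · Δt = 103.5 × 3600 = 3.73 × 10^5 m³.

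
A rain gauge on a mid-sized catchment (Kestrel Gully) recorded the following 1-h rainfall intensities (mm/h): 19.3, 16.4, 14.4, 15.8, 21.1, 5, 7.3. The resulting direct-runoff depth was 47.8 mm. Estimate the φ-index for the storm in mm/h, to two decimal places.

φ ≈ 7.84 mm/h

Only the 5 blocks with intensity above φ contribute runoff: 19.3, 16.4, 14.4, 15.8, 21.1 mm/h.
Σ(I−φ)·Δt = d  ⇒  (19.3+16.4+14.4+15.8+21.1 − 5φ)·1 = 47.8
φ = (87.00 − 47.8/1) / 5 = 7.84 mm/h.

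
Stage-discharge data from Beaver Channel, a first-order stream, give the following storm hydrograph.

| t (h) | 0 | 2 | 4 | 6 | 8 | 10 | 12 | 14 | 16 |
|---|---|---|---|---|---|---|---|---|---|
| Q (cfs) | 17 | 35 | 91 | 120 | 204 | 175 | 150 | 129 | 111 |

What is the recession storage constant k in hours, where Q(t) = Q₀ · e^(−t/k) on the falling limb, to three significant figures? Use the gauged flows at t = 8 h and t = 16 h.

k ≈ 13.1 h

On the falling limb, Q drops from 204 to 111 cfs between t = 8 h and t = 16 h (Δt = 8 h).
k = −Δt / ln(Q₂/Q₁) = −8 / ln(111/204) = 13.1 h.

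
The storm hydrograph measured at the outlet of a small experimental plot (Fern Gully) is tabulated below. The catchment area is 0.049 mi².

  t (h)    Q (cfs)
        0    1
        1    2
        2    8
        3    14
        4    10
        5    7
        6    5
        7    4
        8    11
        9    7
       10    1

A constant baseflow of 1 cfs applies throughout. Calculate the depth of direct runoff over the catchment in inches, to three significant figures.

Direct runoff: 0.0, 1.0, 7.0, 13.0, 9.0, 6.0, 4.0, 3.0, 10.0, 6.0, 0.0 cfs; ΣQ_DR = 59.00 cfs.
V = ΣQ_DR · Δt = 59.00 × 3600 s = 2.124 × 10^5 ft³.
Over A = 0.049 mi², depth = V / A = 1.87 in.

d ≈ 1.87 in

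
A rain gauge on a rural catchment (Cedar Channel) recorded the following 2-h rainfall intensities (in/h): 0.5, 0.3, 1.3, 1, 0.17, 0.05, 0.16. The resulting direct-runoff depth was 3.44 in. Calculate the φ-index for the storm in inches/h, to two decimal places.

Only the 3 blocks with intensity above φ contribute runoff: 0.5, 1.3, 1 in/h.
Σ(I−φ)·Δt = d  ⇒  (0.5+1.3+1 − 3φ)·2 = 3.44
φ = (2.800 − 3.44/2) / 3 = 0.36 in/h.

φ ≈ 0.36 in/h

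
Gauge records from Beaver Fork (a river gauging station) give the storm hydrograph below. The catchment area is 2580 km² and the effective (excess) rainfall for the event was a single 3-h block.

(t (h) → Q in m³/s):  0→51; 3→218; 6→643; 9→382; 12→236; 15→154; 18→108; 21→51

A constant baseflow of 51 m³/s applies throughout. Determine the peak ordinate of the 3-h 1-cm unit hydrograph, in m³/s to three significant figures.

U_p ≈ 986 m³/s

Direct runoff: 0.0, 167.0, 592.0, 331.0, 185.0, 103.0, 57.0, 0.0 m³/s; ΣQ_DR = 1435 m³/s, peak = 592.0 m³/s.
Runoff depth d = ΣQ_DR·Δt / A = 1435 × 10800 / (2580 km²) = 6.007 mm.
The 1-cm UH is the DRH scaled by (10 mm)/d, so U_p = 592.0 × 10/6.007 = 986 m³/s.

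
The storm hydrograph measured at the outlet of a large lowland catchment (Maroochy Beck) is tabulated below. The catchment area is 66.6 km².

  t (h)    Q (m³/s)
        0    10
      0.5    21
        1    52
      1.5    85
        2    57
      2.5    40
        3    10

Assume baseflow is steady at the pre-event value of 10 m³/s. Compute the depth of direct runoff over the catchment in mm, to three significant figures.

Direct runoff: 0.0, 11.0, 42.0, 75.0, 47.0, 30.0, 0.0 m³/s; ΣQ_DR = 205.0 m³/s.
V = ΣQ_DR · Δt = 205.0 × 1800 s = 3.690 × 10^5 m³.
Over A = 66.6 km², depth = V / A = 5.54 mm.

d ≈ 5.54 mm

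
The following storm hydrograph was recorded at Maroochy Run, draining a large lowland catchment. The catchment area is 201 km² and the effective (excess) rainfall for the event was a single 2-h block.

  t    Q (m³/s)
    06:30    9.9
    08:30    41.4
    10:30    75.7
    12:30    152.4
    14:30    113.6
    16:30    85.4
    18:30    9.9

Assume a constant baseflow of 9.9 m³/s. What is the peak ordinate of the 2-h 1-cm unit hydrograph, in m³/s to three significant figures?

U_p ≈ 94.9 m³/s

Direct runoff: 0.0, 31.5, 65.8, 142.5, 103.7, 75.5, 0.0 m³/s; ΣQ_DR = 419.0 m³/s, peak = 142.5 m³/s.
Runoff depth d = ΣQ_DR·Δt / A = 419.0 × 7200 / (201 km²) = 15.01 mm.
The 1-cm UH is the DRH scaled by (10 mm)/d, so U_p = 142.5 × 10/15.01 = 94.9 m³/s.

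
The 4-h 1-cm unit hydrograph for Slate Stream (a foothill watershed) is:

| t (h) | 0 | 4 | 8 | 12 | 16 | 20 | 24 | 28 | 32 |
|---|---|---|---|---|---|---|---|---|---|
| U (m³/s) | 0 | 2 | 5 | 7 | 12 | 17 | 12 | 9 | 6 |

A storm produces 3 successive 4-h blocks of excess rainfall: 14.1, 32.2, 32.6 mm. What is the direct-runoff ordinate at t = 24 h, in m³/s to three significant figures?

Q ≈ 111 m³/s

By discrete convolution, Q_j = Σ (P_i / 10 mm) · U_{j−i}.
At t = 24 h (j=6): Q = (14.1/10)·12 + (32.2/10)·17 + (32.6/10)·12 = 111 m³/s.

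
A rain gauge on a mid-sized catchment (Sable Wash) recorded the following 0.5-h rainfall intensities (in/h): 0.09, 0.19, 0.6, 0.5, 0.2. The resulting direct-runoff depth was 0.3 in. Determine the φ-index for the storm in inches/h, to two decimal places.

Only the 2 blocks with intensity above φ contribute runoff: 0.6, 0.5 in/h.
Σ(I−φ)·Δt = d  ⇒  (0.6+0.5 − 2φ)·0.5 = 0.3
φ = (1.100 − 0.3/0.5) / 2 = 0.25 in/h.

φ ≈ 0.25 in/h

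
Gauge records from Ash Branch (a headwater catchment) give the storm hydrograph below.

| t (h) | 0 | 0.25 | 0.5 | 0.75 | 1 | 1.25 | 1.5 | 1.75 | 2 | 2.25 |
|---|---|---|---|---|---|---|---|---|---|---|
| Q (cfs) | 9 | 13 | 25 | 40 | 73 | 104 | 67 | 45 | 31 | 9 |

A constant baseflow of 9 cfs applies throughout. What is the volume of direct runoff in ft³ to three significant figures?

Direct-runoff ordinates (Q − Q_b): 0.0, 4.0, 16.0, 31.0, 64.0, 95.0, 58.0, 36.0, 22.0, 0.0 cfs.
ΣQ_DR = 326.0 cfs.
With Δt = 0.25 h = 900 s, V = ΣQ_DR · Δt = 326.0 × 900 = 2.93 × 10^5 ft³.

V ≈ 2.93 × 10^5 ft³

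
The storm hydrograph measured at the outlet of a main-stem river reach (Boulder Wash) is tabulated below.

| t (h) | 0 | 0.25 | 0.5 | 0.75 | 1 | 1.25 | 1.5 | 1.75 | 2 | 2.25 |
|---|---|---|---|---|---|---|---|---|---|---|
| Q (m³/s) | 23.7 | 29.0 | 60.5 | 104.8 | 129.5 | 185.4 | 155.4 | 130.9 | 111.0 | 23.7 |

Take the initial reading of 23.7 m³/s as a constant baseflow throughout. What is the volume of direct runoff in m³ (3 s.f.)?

Direct-runoff ordinates (Q − Q_b): 0.0, 5.3, 36.8, 81.1, 105.8, 161.7, 131.7, 107.2, 87.3, 0.0 m³/s.
ΣQ_DR = 716.9 m³/s.
With Δt = 0.25 h = 900 s, V = ΣQ_DR · Δt = 716.9 × 900 = 6.45 × 10^5 m³.

V ≈ 6.45 × 10^5 m³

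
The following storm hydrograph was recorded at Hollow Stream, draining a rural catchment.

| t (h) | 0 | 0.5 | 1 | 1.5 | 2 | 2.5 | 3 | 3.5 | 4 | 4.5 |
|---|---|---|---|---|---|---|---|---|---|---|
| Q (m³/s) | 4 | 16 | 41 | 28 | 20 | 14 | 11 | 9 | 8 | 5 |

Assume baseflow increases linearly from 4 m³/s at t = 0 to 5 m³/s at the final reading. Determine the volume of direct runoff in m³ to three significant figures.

V ≈ 2.00 × 10^5 m³

Direct-runoff ordinates (Q − Q_b): 0.00, 11.89, 36.78, 23.67, 15.56, 9.44, 6.33, 4.22, 3.11, 0.00 m³/s.
ΣQ_DR = 111.0 m³/s.
With Δt = 0.5 h = 1800 s, V = ΣQ_DR · Δt = 111.0 × 1800 = 2.00 × 10^5 m³.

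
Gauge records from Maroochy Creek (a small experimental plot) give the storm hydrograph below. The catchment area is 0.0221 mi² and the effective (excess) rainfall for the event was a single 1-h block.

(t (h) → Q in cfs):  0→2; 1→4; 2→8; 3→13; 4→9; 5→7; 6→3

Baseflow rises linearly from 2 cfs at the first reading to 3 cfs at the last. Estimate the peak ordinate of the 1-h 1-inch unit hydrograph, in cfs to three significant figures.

U_p ≈ 5.25 cfs

Direct runoff: 0.00, 1.83, 5.67, 10.50, 6.33, 4.17, 0.00 cfs; ΣQ_DR = 28.50 cfs, peak = 10.50 cfs.
Runoff depth d = ΣQ_DR·Δt / A = 28.50 × 3600 / (0.0221 mi²) = 1.998 in.
The 1-inch UH is the DRH scaled by (1 in)/d, so U_p = 10.50 × 1/1.998 = 5.25 cfs.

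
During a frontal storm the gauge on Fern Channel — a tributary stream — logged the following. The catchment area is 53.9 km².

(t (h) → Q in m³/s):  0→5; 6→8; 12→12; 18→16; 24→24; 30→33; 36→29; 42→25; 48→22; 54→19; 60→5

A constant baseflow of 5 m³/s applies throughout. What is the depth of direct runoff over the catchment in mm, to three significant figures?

d ≈ 57.3 mm

Direct runoff: 0.0, 3.0, 7.0, 11.0, 19.0, 28.0, 24.0, 20.0, 17.0, 14.0, 0.0 m³/s; ΣQ_DR = 143.0 m³/s.
V = ΣQ_DR · Δt = 143.0 × 21600 s = 3.089 × 10^6 m³.
Over A = 53.9 km², depth = V / A = 57.3 mm.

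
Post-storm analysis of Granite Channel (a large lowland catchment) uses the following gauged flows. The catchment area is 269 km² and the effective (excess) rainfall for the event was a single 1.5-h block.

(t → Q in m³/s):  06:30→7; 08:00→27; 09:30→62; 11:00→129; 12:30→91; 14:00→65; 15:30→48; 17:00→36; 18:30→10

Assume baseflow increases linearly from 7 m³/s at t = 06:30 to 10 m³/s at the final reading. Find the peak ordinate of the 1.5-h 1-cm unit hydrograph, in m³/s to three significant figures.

Direct runoff: 0.00, 19.62, 54.25, 120.88, 82.50, 56.12, 38.75, 26.38, 0.00 m³/s; ΣQ_DR = 398.5 m³/s, peak = 120.88 m³/s.
Runoff depth d = ΣQ_DR·Δt / A = 398.5 × 5400 / (269 km²) = 8.000 mm.
The 1-cm UH is the DRH scaled by (10 mm)/d, so U_p = 120.88 × 10/8.000 = 151 m³/s.

U_p ≈ 151 m³/s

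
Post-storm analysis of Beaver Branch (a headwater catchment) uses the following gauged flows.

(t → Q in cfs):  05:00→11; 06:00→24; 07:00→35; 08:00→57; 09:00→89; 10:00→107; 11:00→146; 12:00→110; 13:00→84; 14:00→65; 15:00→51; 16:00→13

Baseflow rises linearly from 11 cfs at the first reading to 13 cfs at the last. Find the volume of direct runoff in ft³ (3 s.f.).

Direct-runoff ordinates (Q − Q_b): 0.00, 12.82, 23.64, 45.45, 77.27, 95.09, 133.91, 97.73, 71.55, 52.36, 38.18, 0.00 cfs.
ΣQ_DR = 648.0 cfs.
With Δt = 1 h = 3600 s, V = ΣQ_DR · Δt = 648.0 × 3600 = 2.33 × 10^6 ft³.

V ≈ 2.33 × 10^6 ft³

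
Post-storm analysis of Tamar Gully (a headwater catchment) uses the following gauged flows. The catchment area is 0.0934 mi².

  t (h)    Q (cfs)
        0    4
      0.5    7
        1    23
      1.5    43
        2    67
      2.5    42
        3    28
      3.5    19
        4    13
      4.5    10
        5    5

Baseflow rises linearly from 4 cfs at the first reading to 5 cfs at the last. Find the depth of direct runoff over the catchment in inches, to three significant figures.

Direct runoff: 0.00, 2.90, 18.80, 38.70, 62.60, 37.50, 23.40, 14.30, 8.20, 5.10, 0.00 cfs; ΣQ_DR = 211.5 cfs.
V = ΣQ_DR · Δt = 211.5 × 1800 s = 3.807 × 10^5 ft³.
Over A = 0.0934 mi², depth = V / A = 1.75 in.

d ≈ 1.75 in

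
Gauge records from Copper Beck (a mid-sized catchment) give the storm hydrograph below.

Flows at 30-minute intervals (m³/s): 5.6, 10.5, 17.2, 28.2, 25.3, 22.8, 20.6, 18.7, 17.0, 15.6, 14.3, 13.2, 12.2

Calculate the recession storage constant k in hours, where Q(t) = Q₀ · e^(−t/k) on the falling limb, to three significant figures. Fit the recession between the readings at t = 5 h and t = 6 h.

On the falling limb, Q drops from 14.3 to 12.2 m³/s between t = 5 h and t = 6 h (Δt = 1 h).
k = −Δt / ln(Q₂/Q₁) = −1 / ln(12.2/14.3) = 6.30 h.

k ≈ 6.30 h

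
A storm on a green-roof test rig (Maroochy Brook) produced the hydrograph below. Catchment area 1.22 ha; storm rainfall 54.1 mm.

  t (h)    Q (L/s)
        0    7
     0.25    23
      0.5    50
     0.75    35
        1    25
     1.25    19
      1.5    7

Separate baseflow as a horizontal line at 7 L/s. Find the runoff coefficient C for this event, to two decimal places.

ΣQ_DR = 117.0 L/s; V = ΣQ_DR·Δt = 1.053 × 10^5 L.
Runoff depth d = V / A = 8.631 mm.
C = d / P = 8.631 / 54.1 = 0.16.

C ≈ 0.16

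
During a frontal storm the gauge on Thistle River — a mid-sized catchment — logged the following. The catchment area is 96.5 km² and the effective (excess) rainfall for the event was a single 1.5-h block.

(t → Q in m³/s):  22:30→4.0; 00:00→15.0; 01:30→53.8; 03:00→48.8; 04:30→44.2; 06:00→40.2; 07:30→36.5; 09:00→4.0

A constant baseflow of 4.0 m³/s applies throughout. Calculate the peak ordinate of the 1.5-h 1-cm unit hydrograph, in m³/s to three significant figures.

Direct runoff: 0.0, 11.0, 49.8, 44.8, 40.2, 36.2, 32.5, 0.0 m³/s; ΣQ_DR = 214.5 m³/s, peak = 49.8 m³/s.
Runoff depth d = ΣQ_DR·Δt / A = 214.5 × 5400 / (96.5 km²) = 12.00 mm.
The 1-cm UH is the DRH scaled by (10 mm)/d, so U_p = 49.8 × 10/12.00 = 41.5 m³/s.

U_p ≈ 41.5 m³/s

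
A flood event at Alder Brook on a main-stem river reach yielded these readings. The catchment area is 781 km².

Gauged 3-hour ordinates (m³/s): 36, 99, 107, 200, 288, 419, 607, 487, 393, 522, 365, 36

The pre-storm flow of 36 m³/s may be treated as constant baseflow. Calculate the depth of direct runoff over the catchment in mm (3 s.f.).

Direct runoff: 0.0, 63.0, 71.0, 164.0, 252.0, 383.0, 571.0, 451.0, 357.0, 486.0, 329.0, 0.0 m³/s; ΣQ_DR = 3127 m³/s.
V = ΣQ_DR · Δt = 3127 × 10800 s = 3.377 × 10^7 m³.
Over A = 781 km², depth = V / A = 43.2 mm.

d ≈ 43.2 mm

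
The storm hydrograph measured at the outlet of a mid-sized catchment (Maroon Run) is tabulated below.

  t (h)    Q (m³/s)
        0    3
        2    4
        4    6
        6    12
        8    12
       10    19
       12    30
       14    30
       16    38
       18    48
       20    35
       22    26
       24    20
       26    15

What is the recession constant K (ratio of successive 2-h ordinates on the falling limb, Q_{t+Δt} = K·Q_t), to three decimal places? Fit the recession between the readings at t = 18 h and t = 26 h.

Using the recession-limb readings at t = 18 h and t = 26 h: Q falls from 48 to 15 m³/s over 4 intervals.
K = (Q₂/Q₁)^(1/4) = (15/48)^(1/4) = 0.748.

K ≈ 0.748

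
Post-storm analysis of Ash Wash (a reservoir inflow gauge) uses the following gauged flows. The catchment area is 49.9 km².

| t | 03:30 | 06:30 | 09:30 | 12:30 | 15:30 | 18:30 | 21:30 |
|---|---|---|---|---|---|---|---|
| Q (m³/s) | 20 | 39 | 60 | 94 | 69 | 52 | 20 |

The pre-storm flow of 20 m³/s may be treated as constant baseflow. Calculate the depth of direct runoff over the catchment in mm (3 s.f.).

Direct runoff: 0.0, 19.0, 40.0, 74.0, 49.0, 32.0, 0.0 m³/s; ΣQ_DR = 214.0 m³/s.
V = ΣQ_DR · Δt = 214.0 × 10800 s = 2.311 × 10^6 m³.
Over A = 49.9 km², depth = V / A = 46.3 mm.

d ≈ 46.3 mm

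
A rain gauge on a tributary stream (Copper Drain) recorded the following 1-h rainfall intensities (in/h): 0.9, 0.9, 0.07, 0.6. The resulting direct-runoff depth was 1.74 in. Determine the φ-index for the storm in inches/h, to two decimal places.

φ ≈ 0.22 in/h

Only the 3 blocks with intensity above φ contribute runoff: 0.9, 0.9, 0.6 in/h.
Σ(I−φ)·Δt = d  ⇒  (0.9+0.9+0.6 − 3φ)·1 = 1.74
φ = (2.400 − 1.74/1) / 3 = 0.22 in/h.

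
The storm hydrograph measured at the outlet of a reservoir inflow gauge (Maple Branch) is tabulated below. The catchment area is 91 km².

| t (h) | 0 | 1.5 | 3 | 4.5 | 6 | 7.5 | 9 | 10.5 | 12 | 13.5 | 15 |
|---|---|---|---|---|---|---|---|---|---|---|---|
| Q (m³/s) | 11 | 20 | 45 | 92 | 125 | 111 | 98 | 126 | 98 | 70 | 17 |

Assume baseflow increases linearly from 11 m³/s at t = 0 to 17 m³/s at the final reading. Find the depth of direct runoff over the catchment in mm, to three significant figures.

d ≈ 39.1 mm

Direct runoff: 0.00, 8.40, 32.80, 79.20, 111.60, 97.00, 83.40, 110.80, 82.20, 53.60, 0.00 m³/s; ΣQ_DR = 659.0 m³/s.
V = ΣQ_DR · Δt = 659.0 × 5400 s = 3.559 × 10^6 m³.
Over A = 91 km², depth = V / A = 39.1 mm.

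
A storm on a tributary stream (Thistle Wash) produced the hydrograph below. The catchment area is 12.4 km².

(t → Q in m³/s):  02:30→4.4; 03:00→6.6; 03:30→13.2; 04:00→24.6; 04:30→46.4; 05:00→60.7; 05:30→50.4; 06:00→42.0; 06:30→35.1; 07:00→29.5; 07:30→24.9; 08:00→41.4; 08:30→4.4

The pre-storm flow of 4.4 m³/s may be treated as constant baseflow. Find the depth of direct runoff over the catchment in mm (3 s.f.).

Direct runoff: 0.0, 2.2, 8.8, 20.2, 42.0, 56.3, 46.0, 37.6, 30.7, 25.1, 20.5, 37.0, 0.0 m³/s; ΣQ_DR = 326.4 m³/s.
V = ΣQ_DR · Δt = 326.4 × 1800 s = 5.875 × 10^5 m³.
Over A = 12.4 km², depth = V / A = 47.4 mm.

d ≈ 47.4 mm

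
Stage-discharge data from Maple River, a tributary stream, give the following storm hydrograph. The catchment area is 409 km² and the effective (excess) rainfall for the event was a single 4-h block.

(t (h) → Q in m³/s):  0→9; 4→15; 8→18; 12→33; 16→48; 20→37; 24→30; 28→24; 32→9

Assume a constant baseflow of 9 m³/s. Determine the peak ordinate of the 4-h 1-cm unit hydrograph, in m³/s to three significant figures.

Direct runoff: 0.0, 6.0, 9.0, 24.0, 39.0, 28.0, 21.0, 15.0, 0.0 m³/s; ΣQ_DR = 142.0 m³/s, peak = 39.0 m³/s.
Runoff depth d = ΣQ_DR·Δt / A = 142.0 × 14400 / (409 km²) = 5.000 mm.
The 1-cm UH is the DRH scaled by (10 mm)/d, so U_p = 39.0 × 10/5.000 = 78.0 m³/s.

U_p ≈ 78.0 m³/s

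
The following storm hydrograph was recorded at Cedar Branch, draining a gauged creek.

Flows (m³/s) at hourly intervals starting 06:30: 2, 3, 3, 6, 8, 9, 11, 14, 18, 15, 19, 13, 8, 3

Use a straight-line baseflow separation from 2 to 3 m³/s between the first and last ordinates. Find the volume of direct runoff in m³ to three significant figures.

Direct-runoff ordinates (Q − Q_b): 0.00, 0.92, 0.85, 3.77, 5.69, 6.62, 8.54, 11.46, 15.38, 12.31, 16.23, 10.15, 5.08, 0.00 m³/s.
ΣQ_DR = 97.00 m³/s.
With Δt = 1 h = 3600 s, V = ΣQ_DR · Δt = 97.00 × 3600 = 3.49 × 10^5 m³.

V ≈ 3.49 × 10^5 m³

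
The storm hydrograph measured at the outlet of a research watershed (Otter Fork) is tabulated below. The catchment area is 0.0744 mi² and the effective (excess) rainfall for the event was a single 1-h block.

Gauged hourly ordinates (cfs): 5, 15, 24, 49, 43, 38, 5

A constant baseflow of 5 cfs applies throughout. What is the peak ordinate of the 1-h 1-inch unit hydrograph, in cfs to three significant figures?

Direct runoff: 0.0, 10.0, 19.0, 44.0, 38.0, 33.0, 0.0 cfs; ΣQ_DR = 144.0 cfs, peak = 44.0 cfs.
Runoff depth d = ΣQ_DR·Δt / A = 144.0 × 3600 / (0.0744 mi²) = 2.999 in.
The 1-inch UH is the DRH scaled by (1 in)/d, so U_p = 44.0 × 1/2.999 = 14.7 cfs.

U_p ≈ 14.7 cfs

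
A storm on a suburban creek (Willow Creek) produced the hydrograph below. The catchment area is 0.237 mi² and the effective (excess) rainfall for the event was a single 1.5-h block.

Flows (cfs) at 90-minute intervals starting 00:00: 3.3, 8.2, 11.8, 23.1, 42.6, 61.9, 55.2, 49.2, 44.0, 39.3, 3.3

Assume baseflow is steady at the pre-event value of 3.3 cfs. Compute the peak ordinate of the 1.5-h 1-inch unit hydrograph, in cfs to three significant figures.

Direct runoff: 0.0, 4.9, 8.5, 19.8, 39.3, 58.6, 51.9, 45.9, 40.7, 36.0, 0.0 cfs; ΣQ_DR = 305.6 cfs, peak = 58.6 cfs.
Runoff depth d = ΣQ_DR·Δt / A = 305.6 × 5400 / (0.237 mi²) = 2.997 in.
The 1-inch UH is the DRH scaled by (1 in)/d, so U_p = 58.6 × 1/2.997 = 19.6 cfs.

U_p ≈ 19.6 cfs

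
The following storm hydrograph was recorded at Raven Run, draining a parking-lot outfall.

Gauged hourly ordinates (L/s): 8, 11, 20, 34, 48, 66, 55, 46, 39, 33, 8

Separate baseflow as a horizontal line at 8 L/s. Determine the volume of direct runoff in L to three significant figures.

Direct-runoff ordinates (Q − Q_b): 0.0, 3.0, 12.0, 26.0, 40.0, 58.0, 47.0, 38.0, 31.0, 25.0, 0.0 L/s.
ΣQ_DR = 280.0 L/s.
With Δt = 1 h = 3600 s, V = ΣQ_DR · Δt = 280.0 × 3600 = 1.01 × 10^6 L.

V ≈ 1.01 × 10^6 L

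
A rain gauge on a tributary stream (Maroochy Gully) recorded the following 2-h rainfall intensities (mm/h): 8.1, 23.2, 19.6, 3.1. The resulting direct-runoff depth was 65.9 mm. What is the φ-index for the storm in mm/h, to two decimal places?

Only the 3 blocks with intensity above φ contribute runoff: 8.1, 23.2, 19.6 mm/h.
Σ(I−φ)·Δt = d  ⇒  (8.1+23.2+19.6 − 3φ)·2 = 65.9
φ = (50.90 − 65.9/2) / 3 = 5.98 mm/h.

φ ≈ 5.98 mm/h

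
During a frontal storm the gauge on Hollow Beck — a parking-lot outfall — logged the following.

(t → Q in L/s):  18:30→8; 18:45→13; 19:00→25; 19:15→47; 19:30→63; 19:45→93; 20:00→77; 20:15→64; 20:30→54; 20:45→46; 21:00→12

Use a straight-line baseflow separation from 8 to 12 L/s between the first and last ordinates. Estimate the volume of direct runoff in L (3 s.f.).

Direct-runoff ordinates (Q − Q_b): 0.00, 4.60, 16.20, 37.80, 53.40, 83.00, 66.60, 53.20, 42.80, 34.40, 0.00 L/s.
ΣQ_DR = 392.0 L/s.
With Δt = 0.25 h = 900 s, V = ΣQ_DR · Δt = 392.0 × 900 = 3.53 × 10^5 L.

V ≈ 3.53 × 10^5 L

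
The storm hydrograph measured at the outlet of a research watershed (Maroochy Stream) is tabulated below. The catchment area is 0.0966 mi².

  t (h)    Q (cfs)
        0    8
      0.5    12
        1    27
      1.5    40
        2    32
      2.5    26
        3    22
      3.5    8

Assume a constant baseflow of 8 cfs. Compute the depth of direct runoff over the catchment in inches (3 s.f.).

d ≈ 0.890 in

Direct runoff: 0.0, 4.0, 19.0, 32.0, 24.0, 18.0, 14.0, 0.0 cfs; ΣQ_DR = 111.0 cfs.
V = ΣQ_DR · Δt = 111.0 × 1800 s = 1.998 × 10^5 ft³.
Over A = 0.0966 mi², depth = V / A = 0.890 in.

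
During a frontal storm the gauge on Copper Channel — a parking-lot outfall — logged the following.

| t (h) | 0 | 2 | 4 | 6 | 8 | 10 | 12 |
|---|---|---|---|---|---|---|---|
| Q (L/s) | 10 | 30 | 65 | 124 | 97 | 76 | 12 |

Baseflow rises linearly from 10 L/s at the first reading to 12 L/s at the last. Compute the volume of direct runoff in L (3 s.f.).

Direct-runoff ordinates (Q − Q_b): 0.00, 19.67, 54.33, 113.00, 85.67, 64.33, 0.00 L/s.
ΣQ_DR = 337.0 L/s.
With Δt = 2 h = 7200 s, V = ΣQ_DR · Δt = 337.0 × 7200 = 2.43 × 10^6 L.

V ≈ 2.43 × 10^6 L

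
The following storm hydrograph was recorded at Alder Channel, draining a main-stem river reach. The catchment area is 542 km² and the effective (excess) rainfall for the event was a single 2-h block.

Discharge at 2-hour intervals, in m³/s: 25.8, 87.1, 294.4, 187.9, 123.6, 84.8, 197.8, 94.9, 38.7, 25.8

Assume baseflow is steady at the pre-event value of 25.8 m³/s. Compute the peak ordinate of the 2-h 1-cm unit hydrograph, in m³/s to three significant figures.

U_p ≈ 224 m³/s

Direct runoff: 0.0, 61.3, 268.6, 162.1, 97.8, 59.0, 172.0, 69.1, 12.9, 0.0 m³/s; ΣQ_DR = 902.8 m³/s, peak = 268.6 m³/s.
Runoff depth d = ΣQ_DR·Δt / A = 902.8 × 7200 / (542 km²) = 11.99 mm.
The 1-cm UH is the DRH scaled by (10 mm)/d, so U_p = 268.6 × 10/11.99 = 224 m³/s.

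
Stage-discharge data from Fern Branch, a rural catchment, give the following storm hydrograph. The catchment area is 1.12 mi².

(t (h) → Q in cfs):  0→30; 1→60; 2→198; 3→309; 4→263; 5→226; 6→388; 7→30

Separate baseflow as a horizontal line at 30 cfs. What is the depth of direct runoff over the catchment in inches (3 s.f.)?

d ≈ 1.75 in

Direct runoff: 0.0, 30.0, 168.0, 279.0, 233.0, 196.0, 358.0, 0.0 cfs; ΣQ_DR = 1264 cfs.
V = ΣQ_DR · Δt = 1264 × 3600 s = 4.550 × 10^6 ft³.
Over A = 1.12 mi², depth = V / A = 1.75 in.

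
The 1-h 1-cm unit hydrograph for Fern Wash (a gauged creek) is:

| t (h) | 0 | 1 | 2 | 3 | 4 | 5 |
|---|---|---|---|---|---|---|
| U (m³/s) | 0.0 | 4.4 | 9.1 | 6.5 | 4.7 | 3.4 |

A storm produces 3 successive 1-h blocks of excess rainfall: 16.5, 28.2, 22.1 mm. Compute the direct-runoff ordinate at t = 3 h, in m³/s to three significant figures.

Q ≈ 46.1 m³/s

By discrete convolution, Q_j = Σ (P_i / 10 mm) · U_{j−i}.
At t = 3 h (j=3): Q = (16.5/10)·6.5 + (28.2/10)·9.1 + (22.1/10)·4.4 = 46.1 m³/s.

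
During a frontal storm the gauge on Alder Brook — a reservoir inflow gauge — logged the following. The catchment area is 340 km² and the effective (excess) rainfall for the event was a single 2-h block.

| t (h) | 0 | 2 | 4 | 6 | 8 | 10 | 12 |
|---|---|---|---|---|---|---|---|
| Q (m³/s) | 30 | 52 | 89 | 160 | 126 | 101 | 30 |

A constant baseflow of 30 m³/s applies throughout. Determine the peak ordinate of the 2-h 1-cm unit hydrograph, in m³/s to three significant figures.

Direct runoff: 0.0, 22.0, 59.0, 130.0, 96.0, 71.0, 0.0 m³/s; ΣQ_DR = 378.0 m³/s, peak = 130.0 m³/s.
Runoff depth d = ΣQ_DR·Δt / A = 378.0 × 7200 / (340 km²) = 8.005 mm.
The 1-cm UH is the DRH scaled by (10 mm)/d, so U_p = 130.0 × 10/8.005 = 162 m³/s.

U_p ≈ 162 m³/s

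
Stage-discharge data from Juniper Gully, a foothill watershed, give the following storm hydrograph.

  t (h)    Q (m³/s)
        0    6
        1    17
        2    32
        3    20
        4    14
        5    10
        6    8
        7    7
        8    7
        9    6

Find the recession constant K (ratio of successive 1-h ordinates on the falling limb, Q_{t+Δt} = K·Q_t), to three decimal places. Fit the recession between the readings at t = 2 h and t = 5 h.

Using the recession-limb readings at t = 2 h and t = 5 h: Q falls from 32 to 10 m³/s over 3 intervals.
K = (Q₂/Q₁)^(1/3) = (10/32)^(1/3) = 0.679.

K ≈ 0.679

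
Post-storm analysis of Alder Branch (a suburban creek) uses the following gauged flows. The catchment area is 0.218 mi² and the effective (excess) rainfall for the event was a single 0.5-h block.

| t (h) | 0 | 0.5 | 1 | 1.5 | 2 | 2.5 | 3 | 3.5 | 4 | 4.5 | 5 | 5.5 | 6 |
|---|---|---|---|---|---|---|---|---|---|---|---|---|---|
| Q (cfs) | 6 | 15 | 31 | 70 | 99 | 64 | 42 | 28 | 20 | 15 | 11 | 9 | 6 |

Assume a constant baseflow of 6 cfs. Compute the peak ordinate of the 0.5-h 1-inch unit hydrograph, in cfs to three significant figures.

Direct runoff: 0.0, 9.0, 25.0, 64.0, 93.0, 58.0, 36.0, 22.0, 14.0, 9.0, 5.0, 3.0, 0.0 cfs; ΣQ_DR = 338.0 cfs, peak = 93.0 cfs.
Runoff depth d = ΣQ_DR·Δt / A = 338.0 × 1800 / (0.218 mi²) = 1.201 in.
The 1-inch UH is the DRH scaled by (1 in)/d, so U_p = 93.0 × 1/1.201 = 77.4 cfs.

U_p ≈ 77.4 cfs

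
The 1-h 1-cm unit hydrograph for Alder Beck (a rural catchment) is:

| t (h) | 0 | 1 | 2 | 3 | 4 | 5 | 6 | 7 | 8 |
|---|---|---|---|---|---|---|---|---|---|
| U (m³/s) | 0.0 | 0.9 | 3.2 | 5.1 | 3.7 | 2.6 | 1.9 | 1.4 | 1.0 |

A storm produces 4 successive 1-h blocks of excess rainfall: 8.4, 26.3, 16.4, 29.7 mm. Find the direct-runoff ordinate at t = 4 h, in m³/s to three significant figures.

By discrete convolution, Q_j = Σ (P_i / 10 mm) · U_{j−i}.
At t = 4 h (j=4): Q = (8.4/10)·3.7 + (26.3/10)·5.1 + (16.4/10)·3.2 + (29.7/10)·0.9 = 24.4 m³/s.

Q ≈ 24.4 m³/s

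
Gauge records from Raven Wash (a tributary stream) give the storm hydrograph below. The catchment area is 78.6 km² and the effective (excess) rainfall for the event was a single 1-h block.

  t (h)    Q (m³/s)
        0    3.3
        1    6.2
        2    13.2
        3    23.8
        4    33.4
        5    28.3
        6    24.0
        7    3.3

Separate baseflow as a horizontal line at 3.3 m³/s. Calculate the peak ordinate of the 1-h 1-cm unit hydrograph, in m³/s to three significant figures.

Direct runoff: 0.0, 2.9, 9.9, 20.5, 30.1, 25.0, 20.7, 0.0 m³/s; ΣQ_DR = 109.1 m³/s, peak = 30.1 m³/s.
Runoff depth d = ΣQ_DR·Δt / A = 109.1 × 3600 / (78.6 km²) = 4.997 mm.
The 1-cm UH is the DRH scaled by (10 mm)/d, so U_p = 30.1 × 10/4.997 = 60.2 m³/s.

U_p ≈ 60.2 m³/s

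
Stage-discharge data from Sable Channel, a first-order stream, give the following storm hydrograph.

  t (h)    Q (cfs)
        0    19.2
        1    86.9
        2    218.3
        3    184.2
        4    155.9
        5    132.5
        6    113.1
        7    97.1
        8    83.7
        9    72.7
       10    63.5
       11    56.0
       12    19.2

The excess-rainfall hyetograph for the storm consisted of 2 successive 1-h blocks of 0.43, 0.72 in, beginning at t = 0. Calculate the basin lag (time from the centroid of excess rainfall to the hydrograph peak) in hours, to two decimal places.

t_L ≈ 0.87 h

Centroid of excess rainfall: t_c = Σ P_i·t̄_i / ΣP_i = 1.1261 h (block centres at 0.5, 1.5 h).
Hydrograph peak occurs at t = 2 h, so basin lag t_L = 2 − 1.1261 = 0.87 h.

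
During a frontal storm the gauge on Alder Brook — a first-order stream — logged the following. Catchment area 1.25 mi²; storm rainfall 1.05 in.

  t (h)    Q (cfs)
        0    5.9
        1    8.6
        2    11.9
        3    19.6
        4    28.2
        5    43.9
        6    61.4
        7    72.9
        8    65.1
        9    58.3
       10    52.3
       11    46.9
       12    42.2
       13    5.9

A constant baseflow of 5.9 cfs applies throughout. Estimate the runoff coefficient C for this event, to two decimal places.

ΣQ_DR = 440.5 cfs; V = ΣQ_DR·Δt = 1.586 × 10^6 ft³.
Runoff depth d = V / A = 0.5461 in.
C = d / P = 0.5461 / 1.05 = 0.52.

C ≈ 0.52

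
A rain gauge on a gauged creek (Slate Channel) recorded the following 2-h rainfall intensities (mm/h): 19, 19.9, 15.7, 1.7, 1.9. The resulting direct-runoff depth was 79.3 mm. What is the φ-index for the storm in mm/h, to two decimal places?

Only the 3 blocks with intensity above φ contribute runoff: 19, 19.9, 15.7 mm/h.
Σ(I−φ)·Δt = d  ⇒  (19+19.9+15.7 − 3φ)·2 = 79.3
φ = (54.60 − 79.3/2) / 3 = 4.98 mm/h.

φ ≈ 4.98 mm/h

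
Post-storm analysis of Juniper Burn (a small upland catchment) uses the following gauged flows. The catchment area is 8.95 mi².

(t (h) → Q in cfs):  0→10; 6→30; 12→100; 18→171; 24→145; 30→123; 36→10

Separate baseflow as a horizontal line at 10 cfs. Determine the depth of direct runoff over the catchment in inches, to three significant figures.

d ≈ 0.539 in

Direct runoff: 0.0, 20.0, 90.0, 161.0, 135.0, 113.0, 0.0 cfs; ΣQ_DR = 519.0 cfs.
V = ΣQ_DR · Δt = 519.0 × 21600 s = 1.121 × 10^7 ft³.
Over A = 8.95 mi², depth = V / A = 0.539 in.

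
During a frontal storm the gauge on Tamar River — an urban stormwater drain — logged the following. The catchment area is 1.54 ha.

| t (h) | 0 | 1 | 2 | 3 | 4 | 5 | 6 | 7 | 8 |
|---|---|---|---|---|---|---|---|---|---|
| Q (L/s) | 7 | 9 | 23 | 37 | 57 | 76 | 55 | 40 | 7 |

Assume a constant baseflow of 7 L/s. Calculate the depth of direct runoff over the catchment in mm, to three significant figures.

Direct runoff: 0.0, 2.0, 16.0, 30.0, 50.0, 69.0, 48.0, 33.0, 0.0 L/s; ΣQ_DR = 248.0 L/s.
V = ΣQ_DR · Δt = 248.0 × 3600 s = 8.928 × 10^5 L.
Over A = 1.54 ha, depth = V / A = 58.0 mm.

d ≈ 58.0 mm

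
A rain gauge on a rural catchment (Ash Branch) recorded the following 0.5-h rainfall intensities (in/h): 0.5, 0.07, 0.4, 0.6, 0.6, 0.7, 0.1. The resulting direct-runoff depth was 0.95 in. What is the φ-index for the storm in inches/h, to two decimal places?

φ ≈ 0.18 in/h

Only the 5 blocks with intensity above φ contribute runoff: 0.5, 0.4, 0.6, 0.6, 0.7 in/h.
Σ(I−φ)·Δt = d  ⇒  (0.5+0.4+0.6+0.6+0.7 − 5φ)·0.5 = 0.95
φ = (2.800 − 0.95/0.5) / 5 = 0.18 in/h.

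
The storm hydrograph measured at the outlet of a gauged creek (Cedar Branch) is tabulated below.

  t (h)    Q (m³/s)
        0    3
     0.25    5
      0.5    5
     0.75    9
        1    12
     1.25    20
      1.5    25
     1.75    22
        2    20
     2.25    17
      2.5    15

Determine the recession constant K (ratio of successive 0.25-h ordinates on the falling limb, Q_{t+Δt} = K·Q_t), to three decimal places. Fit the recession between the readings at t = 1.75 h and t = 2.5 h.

K ≈ 0.880

Using the recession-limb readings at t = 1.75 h and t = 2.5 h: Q falls from 22 to 15 m³/s over 3 intervals.
K = (Q₂/Q₁)^(1/3) = (15/22)^(1/3) = 0.880.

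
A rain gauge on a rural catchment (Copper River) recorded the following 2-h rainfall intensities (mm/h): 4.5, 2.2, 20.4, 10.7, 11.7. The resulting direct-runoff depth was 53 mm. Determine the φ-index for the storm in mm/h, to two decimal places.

Only the 3 blocks with intensity above φ contribute runoff: 20.4, 10.7, 11.7 mm/h.
Σ(I−φ)·Δt = d  ⇒  (20.4+10.7+11.7 − 3φ)·2 = 53
φ = (42.80 − 53/2) / 3 = 5.43 mm/h.

φ ≈ 5.43 mm/h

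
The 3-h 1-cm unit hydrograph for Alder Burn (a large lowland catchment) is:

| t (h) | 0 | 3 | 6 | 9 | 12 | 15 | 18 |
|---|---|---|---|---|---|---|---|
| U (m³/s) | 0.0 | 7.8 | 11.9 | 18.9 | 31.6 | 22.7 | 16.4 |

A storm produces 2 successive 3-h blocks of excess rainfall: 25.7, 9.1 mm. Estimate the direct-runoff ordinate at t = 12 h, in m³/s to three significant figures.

Q ≈ 98.4 m³/s

By discrete convolution, Q_j = Σ (P_i / 10 mm) · U_{j−i}.
At t = 12 h (j=4): Q = (25.7/10)·31.6 + (9.1/10)·18.9 = 98.4 m³/s.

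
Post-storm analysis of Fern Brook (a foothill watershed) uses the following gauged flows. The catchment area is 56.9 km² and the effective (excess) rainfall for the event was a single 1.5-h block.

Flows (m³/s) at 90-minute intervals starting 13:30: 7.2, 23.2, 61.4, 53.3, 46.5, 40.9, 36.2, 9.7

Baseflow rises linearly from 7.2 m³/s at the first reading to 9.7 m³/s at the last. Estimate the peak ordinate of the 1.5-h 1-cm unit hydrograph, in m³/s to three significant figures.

U_p ≈ 26.7 m³/s

Direct runoff: 0.00, 15.64, 53.49, 45.03, 37.87, 31.91, 26.86, 0.00 m³/s; ΣQ_DR = 210.8 m³/s, peak = 53.49 m³/s.
Runoff depth d = ΣQ_DR·Δt / A = 210.8 × 5400 / (56.9 km²) = 20.01 mm.
The 1-cm UH is the DRH scaled by (10 mm)/d, so U_p = 53.49 × 10/20.01 = 26.7 m³/s.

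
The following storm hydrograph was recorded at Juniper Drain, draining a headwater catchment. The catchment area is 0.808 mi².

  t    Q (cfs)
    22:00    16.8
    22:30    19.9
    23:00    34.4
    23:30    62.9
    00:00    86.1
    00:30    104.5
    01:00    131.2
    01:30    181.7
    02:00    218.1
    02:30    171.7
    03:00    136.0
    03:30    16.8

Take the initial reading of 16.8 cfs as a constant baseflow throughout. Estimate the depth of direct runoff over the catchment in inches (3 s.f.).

d ≈ 0.938 in

Direct runoff: 0.0, 3.1, 17.6, 46.1, 69.3, 87.7, 114.4, 164.9, 201.3, 154.9, 119.2, 0.0 cfs; ΣQ_DR = 978.5 cfs.
V = ΣQ_DR · Δt = 978.5 × 1800 s = 1.761 × 10^6 ft³.
Over A = 0.808 mi², depth = V / A = 0.938 in.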